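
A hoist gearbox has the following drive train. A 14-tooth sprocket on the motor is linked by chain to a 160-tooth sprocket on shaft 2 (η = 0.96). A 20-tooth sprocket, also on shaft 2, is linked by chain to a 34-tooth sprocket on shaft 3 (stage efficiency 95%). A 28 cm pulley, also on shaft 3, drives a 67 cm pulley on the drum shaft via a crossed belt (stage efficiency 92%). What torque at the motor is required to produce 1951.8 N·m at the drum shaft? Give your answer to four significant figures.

50.04 N·m

Overall ratio R = 11.429 × 1.7 × 2.3929 = 46.49; overall efficiency η = 0.96 × 0.95 × 0.92 = 0.8390.
Input torque = output torque / (R × η) = 1951.8 / (46.49 × 0.8390) = 50.037 N·m.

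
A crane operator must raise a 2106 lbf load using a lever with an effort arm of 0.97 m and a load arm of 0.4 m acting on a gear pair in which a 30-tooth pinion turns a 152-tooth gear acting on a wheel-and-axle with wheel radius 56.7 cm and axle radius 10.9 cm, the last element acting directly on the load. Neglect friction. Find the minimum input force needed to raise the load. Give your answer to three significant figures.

Lever MA = effort arm / load arm = 0.97/0.4 = 2.425.
Gear pair MA = 152/30 = 5.0667.
Wheel-and-axle MA = R/r = 56.7/10.9 = 5.2018.
Combined ideal MA = 2.425 × 5.0667 × 5.2018 = 63.913.
Effort = load / MA = 2106 / 63.913 = 32.951 lbf.

33.0 lbf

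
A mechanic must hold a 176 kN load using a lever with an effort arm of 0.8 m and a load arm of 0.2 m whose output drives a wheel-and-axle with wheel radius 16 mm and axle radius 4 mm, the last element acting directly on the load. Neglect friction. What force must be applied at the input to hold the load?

Lever MA = effort arm / load arm = 0.8/0.2 = 4.
Wheel-and-axle MA = R/r = 16/4 = 4.
Combined ideal MA = 4 × 4 = 16.
Effort = load / MA = 176 / 16 = 11 kN.

11 kN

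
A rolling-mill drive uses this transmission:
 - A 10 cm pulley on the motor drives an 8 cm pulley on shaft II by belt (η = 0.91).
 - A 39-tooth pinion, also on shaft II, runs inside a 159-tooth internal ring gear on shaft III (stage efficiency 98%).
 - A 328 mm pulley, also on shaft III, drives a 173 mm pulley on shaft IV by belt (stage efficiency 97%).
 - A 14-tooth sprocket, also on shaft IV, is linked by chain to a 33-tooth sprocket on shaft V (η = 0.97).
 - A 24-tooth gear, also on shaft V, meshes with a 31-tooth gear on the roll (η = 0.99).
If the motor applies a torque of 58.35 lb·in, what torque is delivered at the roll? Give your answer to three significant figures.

254 lb·in

belt 8/10 = 0.8 → τ = 58.35·0.8·0.91 = 42.479 lb·in
internal gear 159/39 = 4.0769 → τ = 42.479·4.0769·0.98 = 169.72 lb·in
belt 173/328 = 0.52744 → τ = 169.72·0.52744·0.97 = 86.831 lb·in
chain 33/14 = 2.3571 → τ = 86.831·2.3571·0.97 = 198.53 lb·in
gear mesh 31/24 = 1.2917 → τ = 198.53·1.2917·0.99 = 253.87 lb·in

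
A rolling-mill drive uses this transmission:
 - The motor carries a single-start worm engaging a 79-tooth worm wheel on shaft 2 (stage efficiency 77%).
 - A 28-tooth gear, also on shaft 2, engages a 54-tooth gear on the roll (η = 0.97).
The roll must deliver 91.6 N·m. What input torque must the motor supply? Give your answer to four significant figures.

0.8050 N·m

Overall ratio R = 79 × 1.9286 = 152.36; overall efficiency η = 0.77 × 0.97 = 0.7469.
Input torque = output torque / (R × η) = 91.6 / (152.36 × 0.7469) = 0.80495 N·m.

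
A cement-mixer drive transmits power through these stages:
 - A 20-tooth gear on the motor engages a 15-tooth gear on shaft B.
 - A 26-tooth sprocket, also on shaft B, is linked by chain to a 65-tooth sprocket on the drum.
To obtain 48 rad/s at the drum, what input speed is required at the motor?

90 rad/s

Overall ratio R = 0.75 × 2.5 = 1.875.
Required input speed = output speed × R = 48 × 1.875 = 90 rad/s.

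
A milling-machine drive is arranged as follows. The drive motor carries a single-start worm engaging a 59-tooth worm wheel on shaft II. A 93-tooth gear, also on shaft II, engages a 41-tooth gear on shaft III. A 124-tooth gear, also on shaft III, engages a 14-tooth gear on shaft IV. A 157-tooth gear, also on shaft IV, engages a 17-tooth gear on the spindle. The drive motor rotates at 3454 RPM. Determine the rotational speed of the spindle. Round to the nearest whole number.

worm 59/1 = 59 → 3454/59 = 58.542 RPM
gear mesh 41/93 = 0.44086 → 58.542/0.44086 = 132.79 RPM
gear mesh 14/124 = 0.1129 → 132.79/0.1129 = 1176.2 RPM
gear mesh 17/157 = 0.10828 → 1176.2/0.10828 = 10862 RPM

10862 RPM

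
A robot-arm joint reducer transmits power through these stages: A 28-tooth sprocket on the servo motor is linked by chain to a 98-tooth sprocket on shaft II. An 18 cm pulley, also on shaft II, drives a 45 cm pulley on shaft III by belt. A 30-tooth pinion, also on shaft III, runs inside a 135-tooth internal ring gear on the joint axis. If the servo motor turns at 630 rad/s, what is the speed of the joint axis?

chain 98/28 = 3.5 → 630/3.5 = 180 rad/s
belt 45/18 = 2.5 → 180/2.5 = 72 rad/s
internal gear 135/30 = 4.5 → 72/4.5 = 16 rad/s

16 rad/s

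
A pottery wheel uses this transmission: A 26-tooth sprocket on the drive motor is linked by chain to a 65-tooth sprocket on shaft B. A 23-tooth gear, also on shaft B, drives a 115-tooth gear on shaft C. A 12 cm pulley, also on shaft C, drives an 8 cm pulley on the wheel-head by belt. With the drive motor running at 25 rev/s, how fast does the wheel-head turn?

3 rev/s

chain 65/26 = 2.5 → 25/2.5 = 10 rev/s
gear mesh 115/23 = 5 → 10/5 = 2 rev/s
belt 8/12 = 0.66667 → 2/0.66667 = 3 rev/s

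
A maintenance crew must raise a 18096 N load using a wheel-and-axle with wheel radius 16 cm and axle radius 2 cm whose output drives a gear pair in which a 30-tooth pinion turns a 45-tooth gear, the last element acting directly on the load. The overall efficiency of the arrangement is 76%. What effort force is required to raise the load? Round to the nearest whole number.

Wheel-and-axle MA = R/r = 16/2 = 8.
Gear pair MA = 45/30 = 1.5.
Combined ideal MA = 8 × 1.5 = 12.
Actual MA = 12 × 0.76 = 9.12.
Effort = load / actual MA = 18096 / 9.12 = 1984.2 N.

1984 N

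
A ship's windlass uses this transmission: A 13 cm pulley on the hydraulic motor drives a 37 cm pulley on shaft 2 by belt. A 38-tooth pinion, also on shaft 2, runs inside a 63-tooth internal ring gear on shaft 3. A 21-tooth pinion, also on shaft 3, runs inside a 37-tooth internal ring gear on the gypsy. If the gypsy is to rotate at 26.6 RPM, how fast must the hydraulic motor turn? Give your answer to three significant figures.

Overall ratio R = 2.8462 × 1.6579 × 1.7619 = 8.3138.
Required input speed = output speed × R = 26.6 × 8.3138 = 221.15 RPM.

221 RPM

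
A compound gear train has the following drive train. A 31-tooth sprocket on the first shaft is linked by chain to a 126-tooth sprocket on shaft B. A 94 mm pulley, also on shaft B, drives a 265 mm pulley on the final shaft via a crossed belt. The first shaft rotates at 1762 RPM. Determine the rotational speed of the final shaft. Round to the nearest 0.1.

153.8 RPM

Chain: ratio = 126/31 = 4.0645, so shaft B turns at 1762 / 4.0645 = 433.51 RPM.
Belt: ratio = 265/94 = 2.8191, so the final shaft turns at 433.51 / 2.8191 = 153.77 RPM.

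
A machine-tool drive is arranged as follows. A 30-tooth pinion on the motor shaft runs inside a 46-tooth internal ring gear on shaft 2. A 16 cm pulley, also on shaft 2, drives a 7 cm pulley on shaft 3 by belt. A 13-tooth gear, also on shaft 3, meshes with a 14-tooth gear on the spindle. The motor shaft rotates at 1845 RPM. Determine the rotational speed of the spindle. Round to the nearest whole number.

2554 RPM

the motor shaft → shaft 2 (internal gear, 46/30): 1845 ÷ 1.5333 = 1203.3 RPM
shaft 2 → shaft 3 (belt, 7/16): 1203.3 ÷ 0.4375 = 2750.3 RPM
shaft 3 → the spindle (gear mesh, 14/13): 2750.3 ÷ 1.0769 = 2553.9 RPM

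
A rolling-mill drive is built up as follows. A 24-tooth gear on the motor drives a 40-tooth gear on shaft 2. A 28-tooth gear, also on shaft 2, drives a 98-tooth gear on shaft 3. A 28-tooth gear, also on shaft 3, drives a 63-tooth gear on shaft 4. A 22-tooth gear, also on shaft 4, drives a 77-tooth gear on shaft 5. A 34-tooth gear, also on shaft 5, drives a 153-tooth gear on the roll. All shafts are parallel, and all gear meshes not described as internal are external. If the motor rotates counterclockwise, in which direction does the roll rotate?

clockwise

the motor → shaft 2: external mesh, 1 reversal → CW.
shaft 2 → shaft 3: external mesh, 1 reversal → CCW.
shaft 3 → shaft 4: external mesh, 1 reversal → CW.
shaft 4 → shaft 5: external mesh, 1 reversal → CCW.
shaft 5 → the roll: external mesh, 1 reversal → CW.
5 reversals in total — an odd number — so the roll turns opposite to the motor.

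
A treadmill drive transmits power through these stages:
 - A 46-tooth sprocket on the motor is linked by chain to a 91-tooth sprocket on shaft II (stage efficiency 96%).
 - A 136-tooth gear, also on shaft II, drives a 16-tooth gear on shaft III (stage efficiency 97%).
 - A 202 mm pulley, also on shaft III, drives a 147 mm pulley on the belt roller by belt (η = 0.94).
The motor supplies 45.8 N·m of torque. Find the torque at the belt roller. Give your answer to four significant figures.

6.790 N·m

chain 91/46 = 1.9783 → τ = 45.8·1.9783·0.96 = 86.98 N·m
gear mesh 16/136 = 0.11765 → τ = 86.98·0.11765·0.97 = 9.926 N·m
belt 147/202 = 0.72772 → τ = 9.926·0.72772·0.94 = 6.79 N·m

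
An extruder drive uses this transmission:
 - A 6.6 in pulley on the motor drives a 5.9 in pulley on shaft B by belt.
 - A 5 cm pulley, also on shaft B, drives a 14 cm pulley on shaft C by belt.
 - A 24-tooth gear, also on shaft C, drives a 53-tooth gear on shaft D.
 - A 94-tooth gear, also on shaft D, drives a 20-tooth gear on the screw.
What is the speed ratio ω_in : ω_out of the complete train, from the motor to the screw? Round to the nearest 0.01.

1.18

Each stage contributes driven/driver: belt 5.9/6.6 = 0.89394, belt 14/5 = 2.8, gear mesh 53/24 = 2.2083, gear mesh 20/94 = 0.21277.
Overall: 0.89394 × 2.8 × 2.2083 × 0.21277 = 1.1761.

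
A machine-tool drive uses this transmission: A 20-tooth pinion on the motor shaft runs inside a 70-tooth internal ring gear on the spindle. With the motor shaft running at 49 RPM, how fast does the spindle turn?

14 RPM

Internal gear: ratio = 70/20 = 3.5, so the spindle turns at 49 / 3.5 = 14 RPM.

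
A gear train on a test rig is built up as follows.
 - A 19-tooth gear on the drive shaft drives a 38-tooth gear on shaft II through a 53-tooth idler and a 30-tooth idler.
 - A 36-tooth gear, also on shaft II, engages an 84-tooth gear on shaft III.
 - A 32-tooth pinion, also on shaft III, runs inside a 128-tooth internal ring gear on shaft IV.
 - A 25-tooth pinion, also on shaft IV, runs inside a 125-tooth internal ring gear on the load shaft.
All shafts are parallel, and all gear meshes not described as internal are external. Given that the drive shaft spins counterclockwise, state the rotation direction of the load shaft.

the drive shaft → shaft II: driver → idler → idler → driven is 3 external meshes, 3 reversals → CW.
shaft II → shaft III: external mesh, 1 reversal → CCW.
shaft III → shaft IV: internal mesh, same direction → CCW.
shaft IV → the load shaft: internal mesh, same direction → CCW.
4 reversals in total — an even number — so the load shaft turns the same way as the drive shaft.

counterclockwise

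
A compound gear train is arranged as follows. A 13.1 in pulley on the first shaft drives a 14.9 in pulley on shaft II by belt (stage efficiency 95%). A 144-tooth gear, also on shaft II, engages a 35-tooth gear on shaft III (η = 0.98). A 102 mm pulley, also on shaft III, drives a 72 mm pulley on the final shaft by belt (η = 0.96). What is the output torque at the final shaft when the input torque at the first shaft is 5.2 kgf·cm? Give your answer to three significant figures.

belt 14.9/13.1 = 1.1374 → τ = 5.2·1.1374·0.95 = 5.6188 kgf·cm
gear mesh 35/144 = 0.24306 → τ = 5.6188·0.24306·0.98 = 1.3384 kgf·cm
belt 72/102 = 0.70588 → τ = 1.3384·0.70588·0.96 = 0.90694 kgf·cm

0.907 kgf·cm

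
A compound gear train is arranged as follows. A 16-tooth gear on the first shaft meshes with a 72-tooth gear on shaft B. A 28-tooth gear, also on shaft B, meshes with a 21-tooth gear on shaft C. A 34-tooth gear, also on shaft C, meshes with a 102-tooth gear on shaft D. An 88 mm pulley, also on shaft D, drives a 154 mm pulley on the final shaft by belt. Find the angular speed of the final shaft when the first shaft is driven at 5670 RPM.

gear mesh 72/16 = 4.5 → 5670/4.5 = 1260 RPM
gear mesh 21/28 = 0.75 → 1260/0.75 = 1680 RPM
gear mesh 102/34 = 3 → 1680/3 = 560 RPM
belt 154/88 = 1.75 → 560/1.75 = 320 RPM

320 RPM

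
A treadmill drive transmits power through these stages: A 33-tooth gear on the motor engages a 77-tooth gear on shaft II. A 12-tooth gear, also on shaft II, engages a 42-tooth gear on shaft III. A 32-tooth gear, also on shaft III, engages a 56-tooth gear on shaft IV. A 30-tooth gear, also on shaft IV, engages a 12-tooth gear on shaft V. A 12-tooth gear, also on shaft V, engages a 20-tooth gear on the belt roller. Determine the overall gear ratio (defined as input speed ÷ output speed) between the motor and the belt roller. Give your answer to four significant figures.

Each stage contributes driven/driver: gear mesh 77/33 = 2.3333, gear mesh 42/12 = 3.5, gear mesh 56/32 = 1.75, gear mesh 12/30 = 0.4, gear mesh 20/12 = 1.6667.
Overall: 2.3333 × 3.5 × 1.75 × 0.4 × 1.6667 = 9.5278.

9.528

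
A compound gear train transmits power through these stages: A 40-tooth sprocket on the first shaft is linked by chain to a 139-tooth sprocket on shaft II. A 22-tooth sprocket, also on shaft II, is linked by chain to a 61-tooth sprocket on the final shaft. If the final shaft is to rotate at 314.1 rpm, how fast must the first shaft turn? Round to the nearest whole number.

3026 rpm

Overall ratio R = 3.475 × 2.7727 = 9.6352.
Required input speed = output speed × R = 314.1 × 9.6352 = 3026.4 rpm.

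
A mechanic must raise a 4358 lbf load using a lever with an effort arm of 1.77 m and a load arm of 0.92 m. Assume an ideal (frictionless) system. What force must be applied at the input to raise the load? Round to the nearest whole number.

2265 lbf

Lever MA = effort arm / load arm = 1.77/0.92 = 1.9239.
Effort = load / MA = 4358 / 1.9239 = 2265.2 lbf.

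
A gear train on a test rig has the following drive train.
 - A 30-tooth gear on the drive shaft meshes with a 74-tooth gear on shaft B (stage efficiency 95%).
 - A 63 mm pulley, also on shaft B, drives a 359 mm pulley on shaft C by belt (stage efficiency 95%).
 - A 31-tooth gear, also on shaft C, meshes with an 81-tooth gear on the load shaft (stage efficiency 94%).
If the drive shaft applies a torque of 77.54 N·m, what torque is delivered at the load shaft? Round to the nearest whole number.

2416 N·m

gear mesh 74/30 = 2.4667 → τ = 77.54·2.4667·0.95 = 181.7 N·m
belt 359/63 = 5.6984 → τ = 181.7·5.6984·0.95 = 983.64 N·m
gear mesh 81/31 = 2.6129 → τ = 983.64·2.6129·0.94 = 2416 N·m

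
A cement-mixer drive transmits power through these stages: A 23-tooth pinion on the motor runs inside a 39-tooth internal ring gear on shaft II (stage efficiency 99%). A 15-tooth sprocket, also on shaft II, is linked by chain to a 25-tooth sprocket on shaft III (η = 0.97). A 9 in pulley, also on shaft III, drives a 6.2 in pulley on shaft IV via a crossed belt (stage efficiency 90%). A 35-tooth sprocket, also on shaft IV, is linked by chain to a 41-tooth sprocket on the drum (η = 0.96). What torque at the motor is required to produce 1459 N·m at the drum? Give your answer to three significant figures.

771 N·m

Overall ratio R = 1.6957 × 1.6667 × 0.68889 × 1.1714 = 2.2806; overall efficiency η = 0.99 × 0.97 × 0.90 × 0.96 = 0.8297.
Input torque = output torque / (R × η) = 1459 / (2.2806 × 0.8297) = 771.05 N·m.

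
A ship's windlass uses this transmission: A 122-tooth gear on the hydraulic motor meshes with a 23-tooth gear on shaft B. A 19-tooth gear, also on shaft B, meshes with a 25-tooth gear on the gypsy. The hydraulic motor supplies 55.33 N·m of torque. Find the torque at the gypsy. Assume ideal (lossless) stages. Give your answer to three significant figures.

13.7 N·m

gear mesh 23/122 = 0.18852 → τ = 55.33·0.18852 = 10.431 N·m
gear mesh 25/19 = 1.3158 → τ = 10.431·1.3158 = 13.725 N·m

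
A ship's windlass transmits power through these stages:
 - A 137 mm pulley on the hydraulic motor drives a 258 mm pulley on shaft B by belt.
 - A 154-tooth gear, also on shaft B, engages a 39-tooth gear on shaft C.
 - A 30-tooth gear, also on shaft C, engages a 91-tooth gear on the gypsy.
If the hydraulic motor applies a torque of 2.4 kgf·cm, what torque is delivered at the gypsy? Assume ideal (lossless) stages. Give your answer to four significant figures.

belt 258/137 = 1.8832 → τ = 2.4·1.8832 = 4.5197 kgf·cm
gear mesh 39/154 = 0.25325 → τ = 4.5197·0.25325 = 1.1446 kgf·cm
gear mesh 91/30 = 3.0333 → τ = 1.1446·3.0333 = 3.472 kgf·cm

3.472 kgf·cm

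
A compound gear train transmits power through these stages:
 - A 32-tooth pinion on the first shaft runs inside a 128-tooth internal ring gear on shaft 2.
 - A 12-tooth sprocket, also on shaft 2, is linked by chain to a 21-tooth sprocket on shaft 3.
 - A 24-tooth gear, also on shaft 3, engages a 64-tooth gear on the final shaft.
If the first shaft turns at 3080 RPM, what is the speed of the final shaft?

165 RPM

internal gear 128/32 = 4 → 3080/4 = 770 RPM
chain 21/12 = 1.75 → 770/1.75 = 440 RPM
gear mesh 64/24 = 2.6667 → 440/2.6667 = 165 RPM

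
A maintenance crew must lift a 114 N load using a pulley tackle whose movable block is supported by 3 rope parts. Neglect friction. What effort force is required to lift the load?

Block-and-tackle MA = number of supporting rope parts = 3.
Effort = load / MA = 114 / 3 = 38 N.

38 N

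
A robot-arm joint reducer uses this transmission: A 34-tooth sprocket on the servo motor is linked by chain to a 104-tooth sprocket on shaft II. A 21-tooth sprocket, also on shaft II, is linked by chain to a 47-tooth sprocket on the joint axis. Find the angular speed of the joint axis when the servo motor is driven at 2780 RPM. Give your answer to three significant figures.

chain 104/34 = 3.0588 → 2780/3.0588 = 908.85 RPM
chain 47/21 = 2.2381 → 908.85/2.2381 = 406.08 RPM

406 RPM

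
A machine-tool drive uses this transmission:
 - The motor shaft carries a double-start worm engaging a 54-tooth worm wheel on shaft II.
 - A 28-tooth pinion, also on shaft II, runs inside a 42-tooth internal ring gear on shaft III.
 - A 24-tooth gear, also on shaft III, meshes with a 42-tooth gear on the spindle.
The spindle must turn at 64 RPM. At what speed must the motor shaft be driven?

Overall ratio R = 27 × 1.5 × 1.75 = 70.875.
Required input speed = output speed × R = 64 × 70.875 = 4536 RPM.

4536 RPM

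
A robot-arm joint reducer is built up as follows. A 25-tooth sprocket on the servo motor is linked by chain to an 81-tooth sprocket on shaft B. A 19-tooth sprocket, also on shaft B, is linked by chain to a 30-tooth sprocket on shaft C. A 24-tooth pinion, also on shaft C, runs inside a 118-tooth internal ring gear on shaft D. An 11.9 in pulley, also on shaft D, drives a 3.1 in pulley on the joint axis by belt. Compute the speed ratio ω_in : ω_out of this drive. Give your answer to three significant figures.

6.55

Each stage contributes driven/driver: chain 81/25 = 3.24, chain 30/19 = 1.5789, internal gear 118/24 = 4.9167, belt 3.1/11.9 = 0.2605.
Overall: 3.24 × 1.5789 × 4.9167 × 0.2605 = 6.5524.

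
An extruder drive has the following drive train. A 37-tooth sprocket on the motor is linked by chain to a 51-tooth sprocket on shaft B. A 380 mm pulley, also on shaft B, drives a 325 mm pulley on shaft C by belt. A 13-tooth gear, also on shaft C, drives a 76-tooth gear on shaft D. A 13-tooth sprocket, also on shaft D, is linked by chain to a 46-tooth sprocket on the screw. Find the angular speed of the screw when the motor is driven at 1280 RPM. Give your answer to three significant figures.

the motor → shaft B (chain, 51/37): 1280 ÷ 1.3784 = 928.63 RPM
shaft B → shaft C (belt, 325/380): 928.63 ÷ 0.85526 = 1085.8 RPM
shaft C → shaft D (gear mesh, 76/13): 1085.8 ÷ 5.8462 = 185.73 RPM
shaft D → the screw (chain, 46/13): 185.73 ÷ 3.5385 = 52.488 RPM

52.5 RPM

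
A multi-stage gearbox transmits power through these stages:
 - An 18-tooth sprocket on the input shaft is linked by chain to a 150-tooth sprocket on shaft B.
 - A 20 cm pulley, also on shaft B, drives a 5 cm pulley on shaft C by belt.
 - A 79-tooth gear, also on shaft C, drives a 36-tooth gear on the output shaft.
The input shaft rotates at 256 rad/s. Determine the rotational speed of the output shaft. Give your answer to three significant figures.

270 rad/s

the input shaft → shaft B (chain, 150/18): 256 ÷ 8.3333 = 30.72 rad/s
shaft B → shaft C (belt, 5/20): 30.72 ÷ 0.25 = 122.88 rad/s
shaft C → the output shaft (gear mesh, 36/79): 122.88 ÷ 0.4557 = 269.65 rad/s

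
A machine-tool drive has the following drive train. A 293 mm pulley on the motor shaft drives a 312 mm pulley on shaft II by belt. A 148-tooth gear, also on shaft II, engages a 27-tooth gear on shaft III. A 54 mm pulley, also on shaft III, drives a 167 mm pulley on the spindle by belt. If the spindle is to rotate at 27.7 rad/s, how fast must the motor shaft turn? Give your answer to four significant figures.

16.64 rad/s

Overall ratio R = 1.0648 × 0.18243 × 3.0926 = 0.60077.
Required input speed = output speed × R = 27.7 × 0.60077 = 16.641 rad/s.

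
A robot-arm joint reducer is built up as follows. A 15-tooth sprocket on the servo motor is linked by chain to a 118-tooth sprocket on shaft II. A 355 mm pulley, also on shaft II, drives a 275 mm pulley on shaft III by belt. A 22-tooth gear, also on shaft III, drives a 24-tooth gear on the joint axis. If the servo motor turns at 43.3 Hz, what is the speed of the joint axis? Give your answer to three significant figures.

chain 118/15 = 7.8667 → 43.3/7.8667 = 5.5042 Hz
belt 275/355 = 0.77465 → 5.5042/0.77465 = 7.1055 Hz
gear mesh 24/22 = 1.0909 → 7.1055/1.0909 = 6.5133 Hz

6.51 Hz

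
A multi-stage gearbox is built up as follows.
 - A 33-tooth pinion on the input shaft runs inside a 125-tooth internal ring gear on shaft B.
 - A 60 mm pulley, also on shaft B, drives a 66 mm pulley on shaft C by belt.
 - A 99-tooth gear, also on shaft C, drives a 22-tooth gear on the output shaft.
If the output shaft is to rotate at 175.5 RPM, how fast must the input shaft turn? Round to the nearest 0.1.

Overall ratio R = 3.7879 × 1.1 × 0.22222 = 0.92593.
Required input speed = output speed × R = 175.5 × 0.92593 = 162.5 RPM.

162.5 RPM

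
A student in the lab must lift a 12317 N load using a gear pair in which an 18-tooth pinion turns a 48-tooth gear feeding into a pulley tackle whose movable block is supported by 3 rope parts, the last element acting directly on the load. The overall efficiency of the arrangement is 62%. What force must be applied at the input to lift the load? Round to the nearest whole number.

Gear pair MA = 48/18 = 2.6667.
Block-and-tackle MA = number of supporting rope parts = 3.
Combined ideal MA = 2.6667 × 3 = 8.
Actual MA = 8 × 0.62 = 4.96.
Effort = load / actual MA = 12317 / 4.96 = 2483.3 N.

2483 N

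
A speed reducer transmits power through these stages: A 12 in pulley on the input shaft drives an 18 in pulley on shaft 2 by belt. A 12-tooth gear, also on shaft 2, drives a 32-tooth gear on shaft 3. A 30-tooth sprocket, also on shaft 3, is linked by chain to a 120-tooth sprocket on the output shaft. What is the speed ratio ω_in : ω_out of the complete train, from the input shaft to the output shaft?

Each stage contributes driven/driver: belt 18/12 = 1.5, gear mesh 32/12 = 2.6667, chain 120/30 = 4.
Overall: 1.5 × 2.6667 × 4 = 16.

16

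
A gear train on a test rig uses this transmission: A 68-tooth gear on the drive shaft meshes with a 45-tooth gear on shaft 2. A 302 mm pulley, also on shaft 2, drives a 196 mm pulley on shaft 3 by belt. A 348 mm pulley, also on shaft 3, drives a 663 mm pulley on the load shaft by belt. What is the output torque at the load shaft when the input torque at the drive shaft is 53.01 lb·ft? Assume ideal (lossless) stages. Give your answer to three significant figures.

Gear mesh: ratio = 45/68 = 0.66176; torque at shaft 2 = 53.01 × 0.66176 = 35.08 lb·ft.
Belt: ratio = 196/302 = 0.64901; torque at shaft 3 = 35.08 × 0.64901 = 22.767 lb·ft.
Belt: ratio = 663/348 = 1.9052; torque at the load shaft = 22.767 × 1.9052 = 43.376 lb·ft.

43.4 lb·ft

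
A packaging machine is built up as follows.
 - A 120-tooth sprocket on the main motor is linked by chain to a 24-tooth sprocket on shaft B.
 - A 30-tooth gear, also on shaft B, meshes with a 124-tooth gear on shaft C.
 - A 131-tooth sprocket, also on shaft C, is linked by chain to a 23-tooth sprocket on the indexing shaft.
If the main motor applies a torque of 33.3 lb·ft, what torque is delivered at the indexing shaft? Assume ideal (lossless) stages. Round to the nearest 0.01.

4.83 lb·ft

chain 24/120 = 0.2 → τ = 33.3·0.2 = 6.66 lb·ft
gear mesh 124/30 = 4.1333 → τ = 6.66·4.1333 = 27.528 lb·ft
chain 23/131 = 0.17557 → τ = 27.528·0.17557 = 4.8332 lb·ft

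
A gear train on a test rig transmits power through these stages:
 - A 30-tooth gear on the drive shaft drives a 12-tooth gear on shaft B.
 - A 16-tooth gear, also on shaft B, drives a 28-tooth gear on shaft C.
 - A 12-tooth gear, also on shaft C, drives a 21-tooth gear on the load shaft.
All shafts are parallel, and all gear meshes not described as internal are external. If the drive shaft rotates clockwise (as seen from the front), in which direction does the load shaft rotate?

counterclockwise

the drive shaft → shaft B: external mesh, 1 reversal → CCW.
shaft B → shaft C: external mesh, 1 reversal → CW.
shaft C → the load shaft: external mesh, 1 reversal → CCW.
3 reversals in total — an odd number — so the load shaft turns opposite to the drive shaft.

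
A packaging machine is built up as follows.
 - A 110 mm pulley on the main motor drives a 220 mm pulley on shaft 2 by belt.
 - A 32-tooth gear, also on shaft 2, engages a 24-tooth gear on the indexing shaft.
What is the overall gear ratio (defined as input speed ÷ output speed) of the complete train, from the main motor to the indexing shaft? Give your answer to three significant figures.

Each stage contributes driven/driver: belt 220/110 = 2, gear mesh 24/32 = 0.75.
Overall: 2 × 0.75 = 1.5.

1.50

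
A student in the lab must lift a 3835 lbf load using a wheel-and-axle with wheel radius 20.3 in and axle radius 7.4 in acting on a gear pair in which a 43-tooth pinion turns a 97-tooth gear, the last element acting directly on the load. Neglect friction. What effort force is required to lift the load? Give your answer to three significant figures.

Wheel-and-axle MA = R/r = 20.3/7.4 = 2.7432.
Gear pair MA = 97/43 = 2.2558.
Combined ideal MA = 2.7432 × 2.2558 = 6.1882.
Effort = load / MA = 3835 / 6.1882 = 619.72 lbf.

620 lbf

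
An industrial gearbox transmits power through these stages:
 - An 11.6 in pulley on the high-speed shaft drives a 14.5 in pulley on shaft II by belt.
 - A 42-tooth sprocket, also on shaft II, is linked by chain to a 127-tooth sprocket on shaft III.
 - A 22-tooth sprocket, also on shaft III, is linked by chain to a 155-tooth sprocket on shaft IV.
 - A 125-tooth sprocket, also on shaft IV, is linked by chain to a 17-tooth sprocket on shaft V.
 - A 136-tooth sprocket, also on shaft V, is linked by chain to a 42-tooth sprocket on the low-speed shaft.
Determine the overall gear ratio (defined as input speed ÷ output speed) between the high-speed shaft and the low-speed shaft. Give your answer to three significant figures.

1.12

Each stage contributes driven/driver: belt 14.5/11.6 = 1.25, chain 127/42 = 3.0238, chain 155/22 = 7.0455, chain 17/125 = 0.136, chain 42/136 = 0.30882.
Overall: 1.25 × 3.0238 × 7.0455 × 0.136 × 0.30882 = 1.1185.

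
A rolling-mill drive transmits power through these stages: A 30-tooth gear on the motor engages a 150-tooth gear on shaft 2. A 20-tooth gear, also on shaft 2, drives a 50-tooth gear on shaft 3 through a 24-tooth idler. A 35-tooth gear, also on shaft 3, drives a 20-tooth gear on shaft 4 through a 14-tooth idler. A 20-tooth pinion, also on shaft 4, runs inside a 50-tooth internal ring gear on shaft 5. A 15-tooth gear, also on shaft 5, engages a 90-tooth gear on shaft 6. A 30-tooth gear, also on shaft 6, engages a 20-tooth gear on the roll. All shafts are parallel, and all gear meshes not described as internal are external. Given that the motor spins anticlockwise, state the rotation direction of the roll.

the motor → shaft 2: external mesh, 1 reversal → CW.
shaft 2 → shaft 3: driver → idler → driven is 2 external meshes, 2 reversals → CW.
shaft 3 → shaft 4: driver → idler → driven is 2 external meshes, 2 reversals → CW.
shaft 4 → shaft 5: internal mesh, same direction → CW.
shaft 5 → shaft 6: external mesh, 1 reversal → CCW.
shaft 6 → the roll: external mesh, 1 reversal → CW.
7 reversals in total — an odd number — so the roll turns opposite to the motor.

clockwise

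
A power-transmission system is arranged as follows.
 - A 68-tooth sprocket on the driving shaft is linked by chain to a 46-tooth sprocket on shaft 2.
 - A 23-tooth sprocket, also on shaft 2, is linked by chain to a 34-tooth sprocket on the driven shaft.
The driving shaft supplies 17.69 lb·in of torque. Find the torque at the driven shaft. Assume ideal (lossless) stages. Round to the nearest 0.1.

17.7 lb·in

Chain: ratio = 46/68 = 0.67647; torque at shaft 2 = 17.69 × 0.67647 = 11.967 lb·in.
Chain: ratio = 34/23 = 1.4783; torque at the driven shaft = 11.967 × 1.4783 = 17.69 lb·in.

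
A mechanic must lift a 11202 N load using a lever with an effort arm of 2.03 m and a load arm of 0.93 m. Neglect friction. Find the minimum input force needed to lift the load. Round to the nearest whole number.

Lever MA = effort arm / load arm = 2.03/0.93 = 2.1828.
Effort = load / MA = 11202 / 2.1828 = 5132 N.

5132 N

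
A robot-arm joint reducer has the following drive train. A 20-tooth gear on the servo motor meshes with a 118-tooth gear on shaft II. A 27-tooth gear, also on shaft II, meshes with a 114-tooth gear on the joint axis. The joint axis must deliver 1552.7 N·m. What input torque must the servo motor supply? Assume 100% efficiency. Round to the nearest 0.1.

Overall ratio R = 5.9 × 4.2222 = 24.911.
Input torque = output torque / R = 1552.7 / 24.911 = 62.33 N·m.

62.3 N·m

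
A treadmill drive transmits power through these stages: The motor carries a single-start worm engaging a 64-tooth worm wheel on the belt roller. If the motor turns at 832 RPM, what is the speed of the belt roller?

Worm: ratio = 64/1 = 64, so the belt roller turns at 832 / 64 = 13 RPM.

13 RPM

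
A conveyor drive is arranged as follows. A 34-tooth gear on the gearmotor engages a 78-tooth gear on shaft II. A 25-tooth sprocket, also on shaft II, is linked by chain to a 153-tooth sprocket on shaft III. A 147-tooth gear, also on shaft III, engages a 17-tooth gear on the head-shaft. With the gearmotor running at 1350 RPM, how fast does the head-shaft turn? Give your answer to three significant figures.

831 RPM

the gearmotor → shaft II (gear mesh, 78/34): 1350 ÷ 2.2941 = 588.46 RPM
shaft II → shaft III (chain, 153/25): 588.46 ÷ 6.12 = 96.154 RPM
shaft III → the head-shaft (gear mesh, 17/147): 96.154 ÷ 0.11565 = 831.45 RPM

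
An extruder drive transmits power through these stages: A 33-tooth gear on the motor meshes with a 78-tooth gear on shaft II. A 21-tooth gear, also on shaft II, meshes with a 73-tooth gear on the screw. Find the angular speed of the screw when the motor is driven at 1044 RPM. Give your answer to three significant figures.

Gear mesh: ratio = 78/33 = 2.3636, so shaft II turns at 1044 / 2.3636 = 441.69 RPM.
Gear mesh: ratio = 73/21 = 3.4762, so the screw turns at 441.69 / 3.4762 = 127.06 RPM.

127 RPM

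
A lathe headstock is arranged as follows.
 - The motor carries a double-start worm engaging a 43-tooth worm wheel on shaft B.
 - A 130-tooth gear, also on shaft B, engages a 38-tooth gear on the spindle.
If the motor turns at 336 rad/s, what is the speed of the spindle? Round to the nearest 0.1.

53.5 rad/s

Worm: ratio = 43/2 = 21.5, so shaft B turns at 336 / 21.5 = 15.628 rad/s.
Gear mesh: ratio = 38/130 = 0.29231, so the spindle turns at 15.628 / 0.29231 = 53.464 rad/s.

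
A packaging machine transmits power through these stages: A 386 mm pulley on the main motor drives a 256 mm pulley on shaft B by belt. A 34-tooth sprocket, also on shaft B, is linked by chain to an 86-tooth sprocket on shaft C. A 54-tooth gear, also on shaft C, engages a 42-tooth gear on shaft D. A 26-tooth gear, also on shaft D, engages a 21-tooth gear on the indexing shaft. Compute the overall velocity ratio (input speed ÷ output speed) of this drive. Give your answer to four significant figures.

1.054

Each stage contributes driven/driver: belt 256/386 = 0.66321, chain 86/34 = 2.5294, gear mesh 42/54 = 0.77778, gear mesh 21/26 = 0.80769.
Overall: 0.66321 × 2.5294 × 0.77778 × 0.80769 = 1.0538.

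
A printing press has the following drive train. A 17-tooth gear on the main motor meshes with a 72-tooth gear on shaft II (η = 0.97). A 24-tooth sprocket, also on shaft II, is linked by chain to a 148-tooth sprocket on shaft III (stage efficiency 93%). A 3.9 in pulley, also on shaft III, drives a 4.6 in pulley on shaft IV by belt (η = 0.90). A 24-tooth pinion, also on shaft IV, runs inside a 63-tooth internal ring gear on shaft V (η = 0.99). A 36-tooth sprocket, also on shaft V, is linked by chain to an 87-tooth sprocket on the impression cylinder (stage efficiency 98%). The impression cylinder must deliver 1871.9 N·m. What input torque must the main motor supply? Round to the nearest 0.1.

Overall ratio R = 4.2353 × 6.1667 × 1.1795 × 2.625 × 2.4167 = 195.42; overall efficiency η = 0.97 × 0.93 × 0.90 × 0.99 × 0.98 = 0.7877.
Input torque = output torque / (R × η) = 1871.9 / (195.42 × 0.7877) = 12.16 N·m.

12.2 N·m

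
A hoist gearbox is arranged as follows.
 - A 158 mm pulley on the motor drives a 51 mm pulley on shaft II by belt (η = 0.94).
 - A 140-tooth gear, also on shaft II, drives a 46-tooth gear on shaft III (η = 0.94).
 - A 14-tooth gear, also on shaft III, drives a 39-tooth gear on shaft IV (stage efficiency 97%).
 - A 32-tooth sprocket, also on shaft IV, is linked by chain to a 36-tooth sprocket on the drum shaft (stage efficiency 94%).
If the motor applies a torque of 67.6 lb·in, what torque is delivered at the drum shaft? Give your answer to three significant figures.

18.1 lb·in

Belt: ratio = 51/158 = 0.32278; torque at shaft II = 67.6 × 0.32278 × 0.94 = 20.511 lb·in.
Gear mesh: ratio = 46/140 = 0.32857; torque at shaft III = 20.511 × 0.32857 × 0.94 = 6.335 lb·in.
Gear mesh: ratio = 39/14 = 2.7857; torque at shaft IV = 6.335 × 2.7857 × 0.97 = 17.118 lb·in.
Chain: ratio = 36/32 = 1.125; torque at the drum shaft = 17.118 × 1.125 × 0.94 = 18.102 lb·in.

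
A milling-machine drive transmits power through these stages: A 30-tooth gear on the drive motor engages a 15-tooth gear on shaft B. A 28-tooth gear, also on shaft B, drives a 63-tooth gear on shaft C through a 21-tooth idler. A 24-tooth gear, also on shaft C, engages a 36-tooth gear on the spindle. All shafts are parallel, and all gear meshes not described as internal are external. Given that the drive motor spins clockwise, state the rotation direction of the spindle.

clockwise

the drive motor → shaft B: external mesh, 1 reversal → CCW.
shaft B → shaft C: driver → idler → driven is 2 external meshes, 2 reversals → CCW.
shaft C → the spindle: external mesh, 1 reversal → CW.
4 reversals in total — an even number — so the spindle turns the same way as the drive motor.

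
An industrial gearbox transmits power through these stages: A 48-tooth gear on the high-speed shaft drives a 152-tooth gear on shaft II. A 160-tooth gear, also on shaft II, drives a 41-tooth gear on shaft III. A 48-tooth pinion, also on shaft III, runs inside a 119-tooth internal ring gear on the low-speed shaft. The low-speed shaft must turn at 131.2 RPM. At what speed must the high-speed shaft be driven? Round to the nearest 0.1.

Overall ratio R = 3.1667 × 0.25625 × 2.4792 = 2.0117.
Required input speed = output speed × R = 131.2 × 2.0117 = 263.94 RPM.

263.9 RPM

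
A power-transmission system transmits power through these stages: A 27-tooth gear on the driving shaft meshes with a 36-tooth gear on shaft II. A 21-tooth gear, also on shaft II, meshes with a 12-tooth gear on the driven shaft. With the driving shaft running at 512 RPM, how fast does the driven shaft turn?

672 RPM

the driving shaft → shaft II (gear mesh, 36/27): 512 ÷ 1.3333 = 384 RPM
shaft II → the driven shaft (gear mesh, 12/21): 384 ÷ 0.57143 = 672 RPM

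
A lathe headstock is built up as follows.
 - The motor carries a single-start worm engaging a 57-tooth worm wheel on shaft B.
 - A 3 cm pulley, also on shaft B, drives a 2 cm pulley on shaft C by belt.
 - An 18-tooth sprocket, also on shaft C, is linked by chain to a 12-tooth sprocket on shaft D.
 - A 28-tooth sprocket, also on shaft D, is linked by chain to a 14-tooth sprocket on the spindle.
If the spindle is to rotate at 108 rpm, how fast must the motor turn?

Overall ratio R = 57 × 0.66667 × 0.66667 × 0.5 = 12.667.
Required input speed = output speed × R = 108 × 12.667 = 1368 rpm.

1368 rpm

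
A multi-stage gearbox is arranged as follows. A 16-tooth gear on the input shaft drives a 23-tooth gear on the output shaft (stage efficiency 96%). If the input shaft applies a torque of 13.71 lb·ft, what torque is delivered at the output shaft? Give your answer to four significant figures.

Gear mesh: ratio = 23/16 = 1.4375; torque at the output shaft = 13.71 × 1.4375 × 0.96 = 18.92 lb·ft.

18.92 lb·ft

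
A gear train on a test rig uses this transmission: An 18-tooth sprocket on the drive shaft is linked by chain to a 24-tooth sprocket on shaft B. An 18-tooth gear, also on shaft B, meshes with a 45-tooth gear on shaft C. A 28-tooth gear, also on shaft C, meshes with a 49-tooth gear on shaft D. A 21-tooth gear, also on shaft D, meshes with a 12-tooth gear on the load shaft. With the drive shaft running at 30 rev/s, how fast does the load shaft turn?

the drive shaft → shaft B (chain, 24/18): 30 ÷ 1.3333 = 22.5 rev/s
shaft B → shaft C (gear mesh, 45/18): 22.5 ÷ 2.5 = 9 rev/s
shaft C → shaft D (gear mesh, 49/28): 9 ÷ 1.75 = 5.1429 rev/s
shaft D → the load shaft (gear mesh, 12/21): 5.1429 ÷ 0.57143 = 9 rev/s

9 rev/s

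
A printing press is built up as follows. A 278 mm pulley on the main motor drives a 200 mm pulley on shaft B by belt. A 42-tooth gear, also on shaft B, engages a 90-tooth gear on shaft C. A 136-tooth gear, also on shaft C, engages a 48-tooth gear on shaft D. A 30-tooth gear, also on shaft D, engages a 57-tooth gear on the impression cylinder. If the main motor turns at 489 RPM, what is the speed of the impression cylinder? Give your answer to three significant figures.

belt 200/278 = 0.71942 → 489/0.71942 = 679.71 RPM
gear mesh 90/42 = 2.1429 → 679.71/2.1429 = 317.2 RPM
gear mesh 48/136 = 0.35294 → 317.2/0.35294 = 898.73 RPM
gear mesh 57/30 = 1.9 → 898.73/1.9 = 473.01 RPM

473 RPM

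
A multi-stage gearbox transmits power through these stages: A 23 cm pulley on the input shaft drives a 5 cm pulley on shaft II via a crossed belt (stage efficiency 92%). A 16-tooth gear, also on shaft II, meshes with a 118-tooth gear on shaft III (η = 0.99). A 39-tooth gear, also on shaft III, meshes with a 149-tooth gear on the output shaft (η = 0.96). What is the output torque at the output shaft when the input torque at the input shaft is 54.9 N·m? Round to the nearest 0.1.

294.0 N·m

belt 5/23 = 0.21739 → τ = 54.9·0.21739·0.92 = 10.98 N·m
gear mesh 118/16 = 7.375 → τ = 10.98·7.375·0.99 = 80.168 N·m
gear mesh 149/39 = 3.8205 → τ = 80.168·3.8205·0.96 = 294.03 N·m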